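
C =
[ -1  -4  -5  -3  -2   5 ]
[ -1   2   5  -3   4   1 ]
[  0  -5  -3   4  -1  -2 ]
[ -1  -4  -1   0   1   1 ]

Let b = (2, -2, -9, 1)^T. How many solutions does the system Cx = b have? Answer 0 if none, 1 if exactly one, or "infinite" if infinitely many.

Row reduce the augmented matrix [C | b].
R2 ← R2 − R1: [0, 6, 10, 0, 6, -4, -4]
R4 ← R4 − R1: [0, 0, 4, 3, 3, -4, -1]
R3 ← R3 + (5/6)·R2: [0, 0, 16/3, 4, 4, -16/3, -37/3]
R4 ← R4 − (3/4)·R3: [0, 0, 0, 0, 0, 0, 33/4]
The echelon form has 4 nonzero rows; the last pivot sits in the augmented column, so rank(C) = 3 but rank([C|b]) = 4.
Since the ranks differ, the system is inconsistent.
It has no solutions.

0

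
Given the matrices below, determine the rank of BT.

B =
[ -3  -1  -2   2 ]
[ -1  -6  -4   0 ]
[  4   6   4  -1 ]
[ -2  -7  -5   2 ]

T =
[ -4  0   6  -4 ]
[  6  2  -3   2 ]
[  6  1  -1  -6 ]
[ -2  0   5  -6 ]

3

First compute BT:
[[-10,  -4,  -3,  10],
 [-56, -16,  16,  16],
 [ 46,  16,  -3, -22],
 [-68, -19,  24,  12]]
Now row reduce the product.
R2 ← R2 − (28/5)·R1: [0, 32/5, 164/5, -40]
R3 ← R3 + (23/5)·R1: [0, -12/5, -84/5, 24]
R4 ← R4 − (34/5)·R1: [0, 41/5, 222/5, -56]
R3 ← R3 + (3/8)·R2: [0, 0, -9/2, 9]
R4 ← R4 − (41/32)·R2: [0, 0, 19/8, -19/4]
R4 ← R4 + (19/36)·R3: [0, 0, 0, 0]
3 nonzero rows, so rank(BT) = 3.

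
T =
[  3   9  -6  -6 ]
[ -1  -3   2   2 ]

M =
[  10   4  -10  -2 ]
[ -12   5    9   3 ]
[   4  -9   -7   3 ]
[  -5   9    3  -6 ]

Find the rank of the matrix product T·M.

First compute TM:
[[-72,  57,  75,  39],
 [ 24, -19, -25, -13]]
Now row reduce the product.
R2 ← R2 + (1/3)·R1: [0, 0, 0, 0]
1 nonzero row, so rank(TM) = 1.

1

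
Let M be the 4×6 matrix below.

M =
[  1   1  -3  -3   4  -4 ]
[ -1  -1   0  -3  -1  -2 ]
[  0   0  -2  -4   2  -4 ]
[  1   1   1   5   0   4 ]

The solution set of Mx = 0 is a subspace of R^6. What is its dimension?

Row reduce to echelon form.
R2 ← R2 + R1: [0, 0, -3, -6, 3, -6]
R4 ← R4 − R1: [0, 0, 4, 8, -4, 8]
R3 ← R3 − (2/3)·R2: [0, 0, 0, 0, 0, 0]
R4 ← R4 + (4/3)·R2: [0, 0, 0, 0, 0, 0]
2 nonzero rows, so rank(M) = 2.
M has 6 columns; by rank–nullity, nullity = 6 − 2 = 4.

4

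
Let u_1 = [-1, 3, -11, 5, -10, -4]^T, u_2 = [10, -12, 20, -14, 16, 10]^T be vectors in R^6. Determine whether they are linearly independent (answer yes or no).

yes

Form the matrix with these vectors as rows and row reduce.
R2 ← R2 + (10)·R1: [0, 18, -90, 36, -84, -30]
2 nonzero rows, so the 2 vectors span a space of dimension 2.
Since 2 = 2, the vectors are linearly independent.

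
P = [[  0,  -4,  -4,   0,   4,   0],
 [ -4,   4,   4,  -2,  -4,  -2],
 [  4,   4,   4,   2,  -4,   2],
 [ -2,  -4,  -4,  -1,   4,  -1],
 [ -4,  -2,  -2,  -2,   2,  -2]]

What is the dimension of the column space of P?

Row reduce to echelon form.
Swap R1 ↔ R2
R3 ← R3 + R1: [0, 8, 8, 0, -8, 0]
R4 ← R4 − (1/2)·R1: [0, -6, -6, 0, 6, 0]
R5 ← R5 − R1: [0, -6, -6, 0, 6, 0]
R3 ← R3 + (2)·R2: [0, 0, 0, 0, 0, 0]
R4 ← R4 − (3/2)·R2: [0, 0, 0, 0, 0, 0]
R5 ← R5 − (3/2)·R2: [0, 0, 0, 0, 0, 0]
Echelon form has 2 nonzero rows, so rank(P) = 2.
The column space has dimension equal to the rank: 2.

2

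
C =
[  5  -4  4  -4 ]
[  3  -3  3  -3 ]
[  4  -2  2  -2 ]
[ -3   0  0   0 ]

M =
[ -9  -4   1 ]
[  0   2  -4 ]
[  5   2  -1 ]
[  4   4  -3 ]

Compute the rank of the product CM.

2

First compute CM:
[[-41, -36,  29],
 [-24, -24,  21],
 [-34, -24,  16],
 [ 27,  12,  -3]]
Now row reduce the product.
R2 ← R2 − (24/41)·R1: [0, -120/41, 165/41]
R3 ← R3 − (34/41)·R1: [0, 240/41, -330/41]
R4 ← R4 + (27/41)·R1: [0, -480/41, 660/41]
R3 ← R3 + (2)·R2: [0, 0, 0]
R4 ← R4 − (4)·R2: [0, 0, 0]
2 nonzero rows, so rank(CM) = 2.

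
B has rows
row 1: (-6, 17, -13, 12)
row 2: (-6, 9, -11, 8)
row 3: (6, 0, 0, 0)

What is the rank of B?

3

Row reduce to echelon form.
R2 ← R2 − R1: [0, -8, 2, -4]
R3 ← R3 + R1: [0, 17, -13, 12]
R3 ← R3 + (17/8)·R2: [0, 0, -35/4, 7/2]
Echelon form has 3 nonzero rows, so rank(B) = 3.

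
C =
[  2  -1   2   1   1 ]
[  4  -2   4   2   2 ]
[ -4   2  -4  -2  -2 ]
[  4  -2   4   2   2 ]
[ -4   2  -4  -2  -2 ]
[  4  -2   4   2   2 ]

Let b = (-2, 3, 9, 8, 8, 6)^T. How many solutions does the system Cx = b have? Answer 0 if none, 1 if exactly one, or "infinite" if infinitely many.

0

Row reduce the augmented matrix [C | b].
R2 ← R2 − (2)·R1: [0, 0, 0, 0, 0, 7]
R3 ← R3 + (2)·R1: [0, 0, 0, 0, 0, 5]
R4 ← R4 − (2)·R1: [0, 0, 0, 0, 0, 12]
R5 ← R5 + (2)·R1: [0, 0, 0, 0, 0, 4]
R6 ← R6 − (2)·R1: [0, 0, 0, 0, 0, 10]
R3 ← R3 − (5/7)·R2: [0, 0, 0, 0, 0, 0]
R4 ← R4 − (12/7)·R2: [0, 0, 0, 0, 0, 0]
R5 ← R5 − (4/7)·R2: [0, 0, 0, 0, 0, 0]
R6 ← R6 − (10/7)·R2: [0, 0, 0, 0, 0, 0]
The echelon form has 2 nonzero rows; the last pivot sits in the augmented column, so rank(C) = 1 but rank([C|b]) = 2.
Since the ranks differ, the system is inconsistent.
It has no solutions.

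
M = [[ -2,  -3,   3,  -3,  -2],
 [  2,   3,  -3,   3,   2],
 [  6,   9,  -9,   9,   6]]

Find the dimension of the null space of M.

4

Row reduce to echelon form.
R2 ← R2 + R1: [0, 0, 0, 0, 0]
R3 ← R3 + (3)·R1: [0, 0, 0, 0, 0]
1 nonzero row, so rank(M) = 1.
M has 5 columns; by rank–nullity, nullity = 5 − 1 = 4.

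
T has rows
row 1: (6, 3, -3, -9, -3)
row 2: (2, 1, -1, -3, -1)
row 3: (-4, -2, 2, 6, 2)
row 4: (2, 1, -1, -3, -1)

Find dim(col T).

Row reduce to echelon form.
R2 ← R2 − (1/3)·R1: [0, 0, 0, 0, 0]
R3 ← R3 + (2/3)·R1: [0, 0, 0, 0, 0]
R4 ← R4 − (1/3)·R1: [0, 0, 0, 0, 0]
Echelon form has 1 nonzero row, so rank(T) = 1.
The column space has dimension equal to the rank: 1.

1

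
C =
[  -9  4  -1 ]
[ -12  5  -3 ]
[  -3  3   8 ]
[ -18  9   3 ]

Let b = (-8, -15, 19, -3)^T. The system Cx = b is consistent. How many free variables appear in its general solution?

Row reduce the augmented matrix [C | b].
R2 ← R2 − (4/3)·R1: [0, -1/3, -5/3, -13/3]
R3 ← R3 − (1/3)·R1: [0, 5/3, 25/3, 65/3]
R4 ← R4 − (2)·R1: [0, 1, 5, 13]
R3 ← R3 + (5)·R2: [0, 0, 0, 0]
R4 ← R4 + (3)·R2: [0, 0, 0, 0]
The echelon form has 2 nonzero rows, and every pivot lies in the first 3 columns, so rank(C) = rank([C|b]) = 2.
The system is consistent.
Free variables = (unknowns) − (rank) = 3 − 2 = 1.

1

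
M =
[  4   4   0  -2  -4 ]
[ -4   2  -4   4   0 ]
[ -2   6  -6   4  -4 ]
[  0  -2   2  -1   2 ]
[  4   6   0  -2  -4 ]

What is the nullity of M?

2

Row reduce to echelon form.
R2 ← R2 + R1: [0, 6, -4, 2, -4]
R3 ← R3 + (1/2)·R1: [0, 8, -6, 3, -6]
R5 ← R5 − R1: [0, 2, 0, 0, 0]
R3 ← R3 − (4/3)·R2: [0, 0, -2/3, 1/3, -2/3]
R4 ← R4 + (1/3)·R2: [0, 0, 2/3, -1/3, 2/3]
R5 ← R5 − (1/3)·R2: [0, 0, 4/3, -2/3, 4/3]
R4 ← R4 + R3: [0, 0, 0, 0, 0]
R5 ← R5 + (2)·R3: [0, 0, 0, 0, 0]
3 nonzero rows, so rank(M) = 3.
M has 5 columns; by rank–nullity, nullity = 5 − 3 = 2.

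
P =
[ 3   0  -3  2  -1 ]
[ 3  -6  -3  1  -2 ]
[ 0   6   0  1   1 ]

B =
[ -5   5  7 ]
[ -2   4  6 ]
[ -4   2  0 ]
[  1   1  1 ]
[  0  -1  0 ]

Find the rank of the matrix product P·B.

2

First compute PB:
[[ -1,  12,  23],
 [ 10, -12, -14],
 [-11,  24,  37]]
Now row reduce the product.
R2 ← R2 + (10)·R1: [0, 108, 216]
R3 ← R3 − (11)·R1: [0, -108, -216]
R3 ← R3 + R2: [0, 0, 0]
2 nonzero rows, so rank(PB) = 2.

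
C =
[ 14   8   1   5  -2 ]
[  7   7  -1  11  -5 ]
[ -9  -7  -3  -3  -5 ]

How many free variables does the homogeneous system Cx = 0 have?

Row reduce to echelon form.
R2 ← R2 − (1/2)·R1: [0, 3, -3/2, 17/2, -4]
R3 ← R3 + (9/14)·R1: [0, -13/7, -33/14, 3/14, -44/7]
R3 ← R3 + (13/21)·R2: [0, 0, -23/7, 115/21, -184/21]
3 nonzero rows, so rank(C) = 3.
C has 5 columns; by rank–nullity, nullity = 5 − 3 = 2.

2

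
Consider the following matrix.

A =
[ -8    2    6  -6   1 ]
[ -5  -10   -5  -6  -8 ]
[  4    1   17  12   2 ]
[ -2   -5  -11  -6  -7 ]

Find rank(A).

Row reduce to echelon form.
R2 ← R2 − (5/8)·R1: [0, -45/4, -35/4, -9/4, -69/8]
R3 ← R3 + (1/2)·R1: [0, 2, 20, 9, 5/2]
R4 ← R4 − (1/4)·R1: [0, -11/2, -25/2, -9/2, -29/4]
R3 ← R3 + (8/45)·R2: [0, 0, 166/9, 43/5, 29/30]
R4 ← R4 − (22/45)·R2: [0, 0, -74/9, -17/5, -91/30]
R4 ← R4 + (37/83)·R3: [0, 0, 0, 36/83, -216/83]
Echelon form has 4 nonzero rows, so rank(A) = 4.

4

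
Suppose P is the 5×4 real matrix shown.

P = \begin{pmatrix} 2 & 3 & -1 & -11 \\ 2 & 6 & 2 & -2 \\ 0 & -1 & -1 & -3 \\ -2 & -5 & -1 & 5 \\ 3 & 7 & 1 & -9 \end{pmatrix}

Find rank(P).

Row reduce to echelon form.
R2 ← R2 − R1: [0, 3, 3, 9]
R4 ← R4 + R1: [0, -2, -2, -6]
R5 ← R5 − (3/2)·R1: [0, 5/2, 5/2, 15/2]
R3 ← R3 + (1/3)·R2: [0, 0, 0, 0]
R4 ← R4 + (2/3)·R2: [0, 0, 0, 0]
R5 ← R5 − (5/6)·R2: [0, 0, 0, 0]
Echelon form has 2 nonzero rows, so rank(P) = 2.

2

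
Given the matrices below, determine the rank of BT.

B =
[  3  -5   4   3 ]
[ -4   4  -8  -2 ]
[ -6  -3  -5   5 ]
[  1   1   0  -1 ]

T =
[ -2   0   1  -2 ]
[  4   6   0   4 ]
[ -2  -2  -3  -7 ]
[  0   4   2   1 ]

3

First compute BT:
[[-34, -26,  -3, -51],
 [ 40,  32,  16,  78],
 [ 10,  12,  19,  40],
 [  2,   2,  -1,   1]]
Now row reduce the product.
R2 ← R2 + (20/17)·R1: [0, 24/17, 212/17, 18]
R3 ← R3 + (5/17)·R1: [0, 74/17, 308/17, 25]
R4 ← R4 + (1/17)·R1: [0, 8/17, -20/17, -2]
R3 ← R3 − (37/12)·R2: [0, 0, -61/3, -61/2]
R4 ← R4 − (1/3)·R2: [0, 0, -16/3, -8]
R4 ← R4 − (16/61)·R3: [0, 0, 0, 0]
3 nonzero rows, so rank(BT) = 3.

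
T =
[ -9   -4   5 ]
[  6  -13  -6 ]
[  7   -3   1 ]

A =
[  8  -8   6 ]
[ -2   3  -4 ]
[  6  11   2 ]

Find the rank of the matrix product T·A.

3

First compute TA:
[[-34, 115, -28],
 [ 38, -153,  76],
 [ 68, -54,  56]]
Now row reduce the product.
R2 ← R2 + (19/17)·R1: [0, -416/17, 760/17]
R3 ← R3 + (2)·R1: [0, 176, 0]
R3 ← R3 + (187/26)·R2: [0, 0, 4180/13]
3 nonzero rows, so rank(TA) = 3.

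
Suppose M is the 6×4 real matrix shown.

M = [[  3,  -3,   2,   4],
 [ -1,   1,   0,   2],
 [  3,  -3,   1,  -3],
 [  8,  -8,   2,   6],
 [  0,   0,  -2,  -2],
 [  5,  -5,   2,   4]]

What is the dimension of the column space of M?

Row reduce to echelon form.
R2 ← R2 + (1/3)·R1: [0, 0, 2/3, 10/3]
R3 ← R3 − R1: [0, 0, -1, -7]
R4 ← R4 − (8/3)·R1: [0, 0, -10/3, -14/3]
R6 ← R6 − (5/3)·R1: [0, 0, -4/3, -8/3]
R3 ← R3 + (3/2)·R2: [0, 0, 0, -2]
R4 ← R4 + (5)·R2: [0, 0, 0, 12]
R5 ← R5 + (3)·R2: [0, 0, 0, 8]
R6 ← R6 + (2)·R2: [0, 0, 0, 4]
R4 ← R4 + (6)·R3: [0, 0, 0, 0]
R5 ← R5 + (4)·R3: [0, 0, 0, 0]
R6 ← R6 + (2)·R3: [0, 0, 0, 0]
Echelon form has 3 nonzero rows, so rank(M) = 3.
The column space has dimension equal to the rank: 3.

3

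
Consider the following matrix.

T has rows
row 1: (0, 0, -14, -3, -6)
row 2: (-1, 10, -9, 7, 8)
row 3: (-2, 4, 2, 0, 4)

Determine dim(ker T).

2

Row reduce to echelon form.
Swap R1 ↔ R2
R3 ← R3 − (2)·R1: [0, -16, 20, -14, -12]
Swap R2 ↔ R3
3 nonzero rows, so rank(T) = 3.
T has 5 columns; by rank–nullity, nullity = 5 − 3 = 2.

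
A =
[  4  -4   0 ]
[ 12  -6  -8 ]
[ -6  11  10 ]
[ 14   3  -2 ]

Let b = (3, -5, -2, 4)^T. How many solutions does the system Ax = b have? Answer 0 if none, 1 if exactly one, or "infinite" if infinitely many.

Row reduce the augmented matrix [A | b].
R2 ← R2 − (3)·R1: [0, 6, -8, -14]
R3 ← R3 + (3/2)·R1: [0, 5, 10, 5/2]
R4 ← R4 − (7/2)·R1: [0, 17, -2, -13/2]
R3 ← R3 − (5/6)·R2: [0, 0, 50/3, 85/6]
R4 ← R4 − (17/6)·R2: [0, 0, 62/3, 199/6]
R4 ← R4 − (31/25)·R3: [0, 0, 0, 78/5]
The echelon form has 4 nonzero rows; the last pivot sits in the augmented column, so rank(A) = 3 but rank([A|b]) = 4.
Since the ranks differ, the system is inconsistent.
It has no solutions.

0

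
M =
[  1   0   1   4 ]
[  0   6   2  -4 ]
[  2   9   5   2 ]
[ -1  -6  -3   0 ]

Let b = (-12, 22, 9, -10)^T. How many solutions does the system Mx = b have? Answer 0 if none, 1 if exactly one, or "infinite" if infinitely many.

Row reduce the augmented matrix [M | b].
R3 ← R3 − (2)·R1: [0, 9, 3, -6, 33]
R4 ← R4 + R1: [0, -6, -2, 4, -22]
R3 ← R3 − (3/2)·R2: [0, 0, 0, 0, 0]
R4 ← R4 + R2: [0, 0, 0, 0, 0]
The echelon form has 2 nonzero rows, and every pivot lies in the first 4 columns, so rank(M) = rank([M|b]) = 2.
The system is consistent.
rank = 2 < 4 unknowns, so there are infinitely many solutions.

infinite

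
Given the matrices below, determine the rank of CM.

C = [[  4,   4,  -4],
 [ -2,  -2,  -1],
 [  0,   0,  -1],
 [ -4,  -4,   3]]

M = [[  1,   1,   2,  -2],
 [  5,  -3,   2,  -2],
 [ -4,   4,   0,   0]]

2

First compute CM:
[[ 40, -24,  16, -16],
 [ -8,   0,  -8,   8],
 [  4,  -4,   0,   0],
 [-36,  20, -16,  16]]
Now row reduce the product.
R2 ← R2 + (1/5)·R1: [0, -24/5, -24/5, 24/5]
R3 ← R3 − (1/10)·R1: [0, -8/5, -8/5, 8/5]
R4 ← R4 + (9/10)·R1: [0, -8/5, -8/5, 8/5]
R3 ← R3 − (1/3)·R2: [0, 0, 0, 0]
R4 ← R4 − (1/3)·R2: [0, 0, 0, 0]
2 nonzero rows, so rank(CM) = 2.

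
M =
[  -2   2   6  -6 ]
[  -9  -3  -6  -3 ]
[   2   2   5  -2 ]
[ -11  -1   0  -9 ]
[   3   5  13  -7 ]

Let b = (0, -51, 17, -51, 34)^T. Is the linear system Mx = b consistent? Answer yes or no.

yes

Row reduce the augmented matrix [M | b].
R2 ← R2 − (9/2)·R1: [0, -12, -33, 24, -51]
R3 ← R3 + R1: [0, 4, 11, -8, 17]
R4 ← R4 − (11/2)·R1: [0, -12, -33, 24, -51]
R5 ← R5 + (3/2)·R1: [0, 8, 22, -16, 34]
R3 ← R3 + (1/3)·R2: [0, 0, 0, 0, 0]
R4 ← R4 − R2: [0, 0, 0, 0, 0]
R5 ← R5 + (2/3)·R2: [0, 0, 0, 0, 0]
The echelon form has 2 nonzero rows, and every pivot lies in the first 4 columns, so rank(M) = rank([M|b]) = 2.
The system is consistent.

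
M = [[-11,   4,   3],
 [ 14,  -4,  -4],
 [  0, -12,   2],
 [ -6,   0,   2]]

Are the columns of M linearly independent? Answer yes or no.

Row reduce M to echelon form.
R2 ← R2 + (14/11)·R1: [0, 12/11, -2/11]
R4 ← R4 − (6/11)·R1: [0, -24/11, 4/11]
R3 ← R3 + (11)·R2: [0, 0, 0]
R4 ← R4 + (2)·R2: [0, 0, 0]
2 pivots among 3 columns.
Only 2 < 3 pivot columns, so the columns are linearly dependent.

no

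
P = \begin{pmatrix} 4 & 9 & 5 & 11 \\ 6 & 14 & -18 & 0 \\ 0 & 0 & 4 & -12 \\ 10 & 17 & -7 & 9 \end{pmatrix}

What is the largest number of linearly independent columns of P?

4

Row reduce to echelon form.
R2 ← R2 − (3/2)·R1: [0, 1/2, -51/2, -33/2]
R4 ← R4 − (5/2)·R1: [0, -11/2, -39/2, -37/2]
R4 ← R4 + (11)·R2: [0, 0, -300, -200]
R4 ← R4 + (75)·R3: [0, 0, 0, -1100]
Echelon form has 4 nonzero rows, so rank(P) = 4.
The rank gives the maximum number of linearly independent columns: 4.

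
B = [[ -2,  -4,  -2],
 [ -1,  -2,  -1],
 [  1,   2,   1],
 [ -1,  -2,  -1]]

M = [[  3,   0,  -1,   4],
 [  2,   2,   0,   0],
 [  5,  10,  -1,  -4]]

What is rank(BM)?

1

First compute BM:
[[-24, -28,   4,   0],
 [-12, -14,   2,   0],
 [ 12,  14,  -2,   0],
 [-12, -14,   2,   0]]
Now row reduce the product.
R2 ← R2 − (1/2)·R1: [0, 0, 0, 0]
R3 ← R3 + (1/2)·R1: [0, 0, 0, 0]
R4 ← R4 − (1/2)·R1: [0, 0, 0, 0]
1 nonzero row, so rank(BM) = 1.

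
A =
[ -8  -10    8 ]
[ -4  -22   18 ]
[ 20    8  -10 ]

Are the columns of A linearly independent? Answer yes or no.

yes

Row reduce A to echelon form.
R2 ← R2 − (1/2)·R1: [0, -17, 14]
R3 ← R3 + (5/2)·R1: [0, -17, 10]
R3 ← R3 − R2: [0, 0, -4]
3 pivots among 3 columns.
Every column is a pivot column, so the columns are linearly independent.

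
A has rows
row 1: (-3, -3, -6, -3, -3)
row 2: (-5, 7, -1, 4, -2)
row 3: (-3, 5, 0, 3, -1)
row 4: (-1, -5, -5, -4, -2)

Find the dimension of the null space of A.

3

Row reduce to echelon form.
R2 ← R2 − (5/3)·R1: [0, 12, 9, 9, 3]
R3 ← R3 − R1: [0, 8, 6, 6, 2]
R4 ← R4 − (1/3)·R1: [0, -4, -3, -3, -1]
R3 ← R3 − (2/3)·R2: [0, 0, 0, 0, 0]
R4 ← R4 + (1/3)·R2: [0, 0, 0, 0, 0]
2 nonzero rows, so rank(A) = 2.
A has 5 columns; by rank–nullity, nullity = 5 − 2 = 3.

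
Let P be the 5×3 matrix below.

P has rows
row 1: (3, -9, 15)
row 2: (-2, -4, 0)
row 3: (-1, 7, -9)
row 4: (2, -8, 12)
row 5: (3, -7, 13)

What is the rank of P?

2

Row reduce to echelon form.
R2 ← R2 + (2/3)·R1: [0, -10, 10]
R3 ← R3 + (1/3)·R1: [0, 4, -4]
R4 ← R4 − (2/3)·R1: [0, -2, 2]
R5 ← R5 − R1: [0, 2, -2]
R3 ← R3 + (2/5)·R2: [0, 0, 0]
R4 ← R4 − (1/5)·R2: [0, 0, 0]
R5 ← R5 + (1/5)·R2: [0, 0, 0]
Echelon form has 2 nonzero rows, so rank(P) = 2.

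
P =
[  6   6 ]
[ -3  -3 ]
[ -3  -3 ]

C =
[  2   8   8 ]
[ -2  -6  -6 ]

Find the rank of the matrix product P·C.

First compute PC:
[[  0,  12,  12],
 [  0,  -6,  -6],
 [  0,  -6,  -6]]
Now row reduce the product.
R2 ← R2 + (1/2)·R1: [0, 0, 0]
R3 ← R3 + (1/2)·R1: [0, 0, 0]
1 nonzero row, so rank(PC) = 1.

1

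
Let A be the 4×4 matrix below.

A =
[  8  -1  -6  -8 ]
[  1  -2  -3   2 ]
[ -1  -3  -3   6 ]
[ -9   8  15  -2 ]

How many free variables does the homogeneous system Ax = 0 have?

2

Row reduce to echelon form.
R2 ← R2 − (1/8)·R1: [0, -15/8, -9/4, 3]
R3 ← R3 + (1/8)·R1: [0, -25/8, -15/4, 5]
R4 ← R4 + (9/8)·R1: [0, 55/8, 33/4, -11]
R3 ← R3 − (5/3)·R2: [0, 0, 0, 0]
R4 ← R4 + (11/3)·R2: [0, 0, 0, 0]
2 nonzero rows, so rank(A) = 2.
A has 4 columns; by rank–nullity, nullity = 4 − 2 = 2.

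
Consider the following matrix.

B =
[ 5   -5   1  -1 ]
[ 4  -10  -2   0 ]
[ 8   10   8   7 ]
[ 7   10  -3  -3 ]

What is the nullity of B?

Row reduce to echelon form.
R2 ← R2 − (4/5)·R1: [0, -6, -14/5, 4/5]
R3 ← R3 − (8/5)·R1: [0, 18, 32/5, 43/5]
R4 ← R4 − (7/5)·R1: [0, 17, -22/5, -8/5]
R3 ← R3 + (3)·R2: [0, 0, -2, 11]
R4 ← R4 + (17/6)·R2: [0, 0, -37/3, 2/3]
R4 ← R4 − (37/6)·R3: [0, 0, 0, -403/6]
4 nonzero rows, so rank(B) = 4.
B has 4 columns; by rank–nullity, nullity = 4 − 4 = 0.

0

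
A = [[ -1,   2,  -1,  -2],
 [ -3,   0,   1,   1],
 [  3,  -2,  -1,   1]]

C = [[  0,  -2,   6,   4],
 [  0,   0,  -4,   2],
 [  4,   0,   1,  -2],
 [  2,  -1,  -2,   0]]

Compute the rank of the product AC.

3

First compute AC:
[[ -8,   4, -11,   2],
 [  6,   5, -19, -14],
 [ -2,  -7,  23,  10]]
Now row reduce the product.
R2 ← R2 + (3/4)·R1: [0, 8, -109/4, -25/2]
R3 ← R3 − (1/4)·R1: [0, -8, 103/4, 19/2]
R3 ← R3 + R2: [0, 0, -3/2, -3]
3 nonzero rows, so rank(AC) = 3.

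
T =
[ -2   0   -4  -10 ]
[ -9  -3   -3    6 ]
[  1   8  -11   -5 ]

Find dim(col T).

3

Row reduce to echelon form.
R2 ← R2 − (9/2)·R1: [0, -3, 15, 51]
R3 ← R3 + (1/2)·R1: [0, 8, -13, -10]
R3 ← R3 + (8/3)·R2: [0, 0, 27, 126]
Echelon form has 3 nonzero rows, so rank(T) = 3.
The column space has dimension equal to the rank: 3.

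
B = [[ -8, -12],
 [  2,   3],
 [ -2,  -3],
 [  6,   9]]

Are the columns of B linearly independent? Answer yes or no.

Row reduce B to echelon form.
R2 ← R2 + (1/4)·R1: [0, 0]
R3 ← R3 − (1/4)·R1: [0, 0]
R4 ← R4 + (3/4)·R1: [0, 0]
1 pivot among 2 columns.
Only 1 < 2 pivot columns, so the columns are linearly dependent.

no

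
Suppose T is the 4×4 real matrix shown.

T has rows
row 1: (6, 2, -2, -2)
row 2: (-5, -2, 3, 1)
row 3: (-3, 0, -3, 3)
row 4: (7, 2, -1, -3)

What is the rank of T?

Row reduce to echelon form.
R2 ← R2 + (5/6)·R1: [0, -1/3, 4/3, -2/3]
R3 ← R3 + (1/2)·R1: [0, 1, -4, 2]
R4 ← R4 − (7/6)·R1: [0, -1/3, 4/3, -2/3]
R3 ← R3 + (3)·R2: [0, 0, 0, 0]
R4 ← R4 − R2: [0, 0, 0, 0]
Echelon form has 2 nonzero rows, so rank(T) = 2.

2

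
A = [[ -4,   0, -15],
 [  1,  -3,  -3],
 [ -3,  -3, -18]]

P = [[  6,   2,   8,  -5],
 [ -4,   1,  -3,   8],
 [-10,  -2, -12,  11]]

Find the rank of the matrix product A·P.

2

First compute AP:
[[126,  22, 148, -145],
 [ 48,   5,  53, -62],
 [174,  27, 201, -207]]
Now row reduce the product.
R2 ← R2 − (8/21)·R1: [0, -71/21, -71/21, -142/21]
R3 ← R3 − (29/21)·R1: [0, -71/21, -71/21, -142/21]
R3 ← R3 − R2: [0, 0, 0, 0]
2 nonzero rows, so rank(AP) = 2.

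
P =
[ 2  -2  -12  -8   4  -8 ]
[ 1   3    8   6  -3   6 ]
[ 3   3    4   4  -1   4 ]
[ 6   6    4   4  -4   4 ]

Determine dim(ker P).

Row reduce to echelon form.
R2 ← R2 − (1/2)·R1: [0, 4, 14, 10, -5, 10]
R3 ← R3 − (3/2)·R1: [0, 6, 22, 16, -7, 16]
R4 ← R4 − (3)·R1: [0, 12, 40, 28, -16, 28]
R3 ← R3 − (3/2)·R2: [0, 0, 1, 1, 1/2, 1]
R4 ← R4 − (3)·R2: [0, 0, -2, -2, -1, -2]
R4 ← R4 + (2)·R3: [0, 0, 0, 0, 0, 0]
3 nonzero rows, so rank(P) = 3.
P has 6 columns; by rank–nullity, nullity = 6 − 3 = 3.

3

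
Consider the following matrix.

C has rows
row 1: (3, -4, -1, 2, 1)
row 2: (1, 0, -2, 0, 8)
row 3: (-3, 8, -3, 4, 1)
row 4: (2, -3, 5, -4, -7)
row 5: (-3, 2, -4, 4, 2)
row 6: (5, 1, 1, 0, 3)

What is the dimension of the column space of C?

4

Row reduce to echelon form.
R2 ← R2 − (1/3)·R1: [0, 4/3, -5/3, -2/3, 23/3]
R3 ← R3 + R1: [0, 4, -4, 6, 2]
R4 ← R4 − (2/3)·R1: [0, -1/3, 17/3, -16/3, -23/3]
R5 ← R5 + R1: [0, -2, -5, 6, 3]
R6 ← R6 − (5/3)·R1: [0, 23/3, 8/3, -10/3, 4/3]
R3 ← R3 − (3)·R2: [0, 0, 1, 8, -21]
R4 ← R4 + (1/4)·R2: [0, 0, 21/4, -11/2, -23/4]
R5 ← R5 + (3/2)·R2: [0, 0, -15/2, 5, 29/2]
R6 ← R6 − (23/4)·R2: [0, 0, 49/4, 1/2, -171/4]
R4 ← R4 − (21/4)·R3: [0, 0, 0, -95/2, 209/2]
R5 ← R5 + (15/2)·R3: [0, 0, 0, 65, -143]
R6 ← R6 − (49/4)·R3: [0, 0, 0, -195/2, 429/2]
R5 ← R5 + (26/19)·R4: [0, 0, 0, 0, 0]
R6 ← R6 − (39/19)·R4: [0, 0, 0, 0, 0]
Echelon form has 4 nonzero rows, so rank(C) = 4.
The column space has dimension equal to the rank: 4.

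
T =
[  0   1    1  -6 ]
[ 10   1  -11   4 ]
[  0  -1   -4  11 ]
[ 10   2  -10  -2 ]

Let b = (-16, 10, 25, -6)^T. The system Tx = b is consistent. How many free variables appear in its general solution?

Row reduce the augmented matrix [T | b].
Swap R1 ↔ R2
R4 ← R4 − R1: [0, 1, 1, -6, -16]
R3 ← R3 + R2: [0, 0, -3, 5, 9]
R4 ← R4 − R2: [0, 0, 0, 0, 0]
The echelon form has 3 nonzero rows, and every pivot lies in the first 4 columns, so rank(T) = rank([T|b]) = 3.
The system is consistent.
Free variables = (unknowns) − (rank) = 4 − 3 = 1.

1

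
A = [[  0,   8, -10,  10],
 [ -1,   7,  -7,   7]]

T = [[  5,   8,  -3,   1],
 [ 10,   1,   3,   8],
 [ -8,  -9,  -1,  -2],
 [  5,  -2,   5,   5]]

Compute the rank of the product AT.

2

First compute AT:
[[210,  78,  84, 134],
 [156,  48,  66, 104]]
Now row reduce the product.
R2 ← R2 − (26/35)·R1: [0, -348/35, 18/5, 156/35]
2 nonzero rows, so rank(AT) = 2.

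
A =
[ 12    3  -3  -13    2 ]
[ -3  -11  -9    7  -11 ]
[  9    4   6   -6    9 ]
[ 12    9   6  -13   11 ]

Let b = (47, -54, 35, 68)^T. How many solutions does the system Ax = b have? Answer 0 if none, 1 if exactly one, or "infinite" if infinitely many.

Row reduce the augmented matrix [A | b].
R2 ← R2 + (1/4)·R1: [0, -41/4, -39/4, 15/4, -21/2, -169/4]
R3 ← R3 − (3/4)·R1: [0, 7/4, 33/4, 15/4, 15/2, -1/4]
R4 ← R4 − R1: [0, 6, 9, 0, 9, 21]
R3 ← R3 + (7/41)·R2: [0, 0, 270/41, 180/41, 234/41, -306/41]
R4 ← R4 + (24/41)·R2: [0, 0, 135/41, 90/41, 117/41, -153/41]
R4 ← R4 − (1/2)·R3: [0, 0, 0, 0, 0, 0]
The echelon form has 3 nonzero rows, and every pivot lies in the first 5 columns, so rank(A) = rank([A|b]) = 3.
The system is consistent.
rank = 3 < 5 unknowns, so there are infinitely many solutions.

infinite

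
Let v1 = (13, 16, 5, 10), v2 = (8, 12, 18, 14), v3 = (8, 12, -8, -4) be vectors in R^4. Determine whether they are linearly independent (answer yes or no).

yes

Form the matrix with these vectors as rows and row reduce.
R2 ← R2 − (8/13)·R1: [0, 28/13, 194/13, 102/13]
R3 ← R3 − (8/13)·R1: [0, 28/13, -144/13, -132/13]
R3 ← R3 − R2: [0, 0, -26, -18]
3 nonzero rows, so the 3 vectors span a space of dimension 3.
Since 3 = 3, the vectors are linearly independent.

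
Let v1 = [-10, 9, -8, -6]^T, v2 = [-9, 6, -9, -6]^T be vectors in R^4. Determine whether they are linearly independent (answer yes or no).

yes

Form the matrix with these vectors as rows and row reduce.
R2 ← R2 − (9/10)·R1: [0, -21/10, -9/5, -3/5]
2 nonzero rows, so the 2 vectors span a space of dimension 2.
Since 2 = 2, the vectors are linearly independent.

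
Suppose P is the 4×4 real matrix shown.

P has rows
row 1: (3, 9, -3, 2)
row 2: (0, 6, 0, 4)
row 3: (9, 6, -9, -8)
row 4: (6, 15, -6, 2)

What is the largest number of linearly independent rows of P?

Row reduce to echelon form.
R3 ← R3 − (3)·R1: [0, -21, 0, -14]
R4 ← R4 − (2)·R1: [0, -3, 0, -2]
R3 ← R3 + (7/2)·R2: [0, 0, 0, 0]
R4 ← R4 + (1/2)·R2: [0, 0, 0, 0]
Echelon form has 2 nonzero rows, so rank(P) = 2.
The rank gives the maximum number of linearly independent rows: 2.

2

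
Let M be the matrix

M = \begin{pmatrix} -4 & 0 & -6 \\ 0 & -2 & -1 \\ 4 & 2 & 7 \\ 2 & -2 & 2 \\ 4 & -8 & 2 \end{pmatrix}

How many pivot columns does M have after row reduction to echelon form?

Row reduce to echelon form.
R3 ← R3 + R1: [0, 2, 1]
R4 ← R4 + (1/2)·R1: [0, -2, -1]
R5 ← R5 + R1: [0, -8, -4]
R3 ← R3 + R2: [0, 0, 0]
R4 ← R4 − R2: [0, 0, 0]
R5 ← R5 − (4)·R2: [0, 0, 0]
Echelon form has 2 nonzero rows, so rank(M) = 2.
Each nonzero row contributes one pivot column: 2 pivot columns.

2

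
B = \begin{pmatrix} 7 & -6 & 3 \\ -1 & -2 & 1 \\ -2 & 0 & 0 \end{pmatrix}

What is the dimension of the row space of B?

2

Row reduce to echelon form.
R2 ← R2 + (1/7)·R1: [0, -20/7, 10/7]
R3 ← R3 + (2/7)·R1: [0, -12/7, 6/7]
R3 ← R3 − (3/5)·R2: [0, 0, 0]
Echelon form has 2 nonzero rows, so rank(B) = 2.
The row space has dimension equal to the rank: 2.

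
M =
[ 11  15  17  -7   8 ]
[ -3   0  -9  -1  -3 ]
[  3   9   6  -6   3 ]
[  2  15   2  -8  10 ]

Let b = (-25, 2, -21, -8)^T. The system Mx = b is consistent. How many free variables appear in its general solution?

1

Row reduce the augmented matrix [M | b].
R2 ← R2 + (3/11)·R1: [0, 45/11, -48/11, -32/11, -9/11, -53/11]
R3 ← R3 − (3/11)·R1: [0, 54/11, 15/11, -45/11, 9/11, -156/11]
R4 ← R4 − (2/11)·R1: [0, 135/11, -12/11, -74/11, 94/11, -38/11]
R3 ← R3 − (6/5)·R2: [0, 0, 33/5, -3/5, 9/5, -42/5]
R4 ← R4 − (3)·R2: [0, 0, 12, 2, 11, 11]
R4 ← R4 − (20/11)·R3: [0, 0, 0, 34/11, 85/11, 289/11]
The echelon form has 4 nonzero rows, and every pivot lies in the first 5 columns, so rank(M) = rank([M|b]) = 4.
The system is consistent.
Free variables = (unknowns) − (rank) = 5 − 4 = 1.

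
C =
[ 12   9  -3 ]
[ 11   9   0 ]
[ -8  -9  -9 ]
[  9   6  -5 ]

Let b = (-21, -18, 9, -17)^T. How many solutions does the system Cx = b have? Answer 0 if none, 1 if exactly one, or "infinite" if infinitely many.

infinite

Row reduce the augmented matrix [C | b].
R2 ← R2 − (11/12)·R1: [0, 3/4, 11/4, 5/4]
R3 ← R3 + (2/3)·R1: [0, -3, -11, -5]
R4 ← R4 − (3/4)·R1: [0, -3/4, -11/4, -5/4]
R3 ← R3 + (4)·R2: [0, 0, 0, 0]
R4 ← R4 + R2: [0, 0, 0, 0]
The echelon form has 2 nonzero rows, and every pivot lies in the first 3 columns, so rank(C) = rank([C|b]) = 2.
The system is consistent.
rank = 2 < 3 unknowns, so there are infinitely many solutions.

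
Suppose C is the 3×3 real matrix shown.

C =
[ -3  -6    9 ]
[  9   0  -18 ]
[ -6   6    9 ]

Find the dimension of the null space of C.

Row reduce to echelon form.
R2 ← R2 + (3)·R1: [0, -18, 9]
R3 ← R3 − (2)·R1: [0, 18, -9]
R3 ← R3 + R2: [0, 0, 0]
2 nonzero rows, so rank(C) = 2.
C has 3 columns; by rank–nullity, nullity = 3 − 2 = 1.

1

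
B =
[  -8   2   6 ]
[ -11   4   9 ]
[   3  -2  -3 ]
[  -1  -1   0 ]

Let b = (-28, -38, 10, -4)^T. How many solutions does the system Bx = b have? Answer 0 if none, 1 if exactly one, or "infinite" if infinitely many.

infinite

Row reduce the augmented matrix [B | b].
R2 ← R2 − (11/8)·R1: [0, 5/4, 3/4, 1/2]
R3 ← R3 + (3/8)·R1: [0, -5/4, -3/4, -1/2]
R4 ← R4 − (1/8)·R1: [0, -5/4, -3/4, -1/2]
R3 ← R3 + R2: [0, 0, 0, 0]
R4 ← R4 + R2: [0, 0, 0, 0]
The echelon form has 2 nonzero rows, and every pivot lies in the first 3 columns, so rank(B) = rank([B|b]) = 2.
The system is consistent.
rank = 2 < 3 unknowns, so there are infinitely many solutions.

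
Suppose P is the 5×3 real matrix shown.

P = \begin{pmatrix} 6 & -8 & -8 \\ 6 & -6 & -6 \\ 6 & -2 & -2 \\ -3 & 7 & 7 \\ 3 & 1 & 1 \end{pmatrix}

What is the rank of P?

Row reduce to echelon form.
R2 ← R2 − R1: [0, 2, 2]
R3 ← R3 − R1: [0, 6, 6]
R4 ← R4 + (1/2)·R1: [0, 3, 3]
R5 ← R5 − (1/2)·R1: [0, 5, 5]
R3 ← R3 − (3)·R2: [0, 0, 0]
R4 ← R4 − (3/2)·R2: [0, 0, 0]
R5 ← R5 − (5/2)·R2: [0, 0, 0]
Echelon form has 2 nonzero rows, so rank(P) = 2.

2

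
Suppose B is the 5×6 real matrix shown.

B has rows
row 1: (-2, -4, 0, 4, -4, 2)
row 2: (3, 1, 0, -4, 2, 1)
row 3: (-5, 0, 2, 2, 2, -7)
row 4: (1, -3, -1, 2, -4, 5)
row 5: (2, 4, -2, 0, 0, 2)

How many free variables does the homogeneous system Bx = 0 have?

Row reduce to echelon form.
R2 ← R2 + (3/2)·R1: [0, -5, 0, 2, -4, 4]
R3 ← R3 − (5/2)·R1: [0, 10, 2, -8, 12, -12]
R4 ← R4 + (1/2)·R1: [0, -5, -1, 4, -6, 6]
R5 ← R5 + R1: [0, 0, -2, 4, -4, 4]
R3 ← R3 + (2)·R2: [0, 0, 2, -4, 4, -4]
R4 ← R4 − R2: [0, 0, -1, 2, -2, 2]
R4 ← R4 + (1/2)·R3: [0, 0, 0, 0, 0, 0]
R5 ← R5 + R3: [0, 0, 0, 0, 0, 0]
3 nonzero rows, so rank(B) = 3.
B has 6 columns; by rank–nullity, nullity = 6 − 3 = 3.

3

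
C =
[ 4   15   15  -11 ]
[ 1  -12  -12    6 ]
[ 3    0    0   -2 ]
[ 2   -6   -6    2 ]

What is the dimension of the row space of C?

Row reduce to echelon form.
R2 ← R2 − (1/4)·R1: [0, -63/4, -63/4, 35/4]
R3 ← R3 − (3/4)·R1: [0, -45/4, -45/4, 25/4]
R4 ← R4 − (1/2)·R1: [0, -27/2, -27/2, 15/2]
R3 ← R3 − (5/7)·R2: [0, 0, 0, 0]
R4 ← R4 − (6/7)·R2: [0, 0, 0, 0]
Echelon form has 2 nonzero rows, so rank(C) = 2.
The row space has dimension equal to the rank: 2.

2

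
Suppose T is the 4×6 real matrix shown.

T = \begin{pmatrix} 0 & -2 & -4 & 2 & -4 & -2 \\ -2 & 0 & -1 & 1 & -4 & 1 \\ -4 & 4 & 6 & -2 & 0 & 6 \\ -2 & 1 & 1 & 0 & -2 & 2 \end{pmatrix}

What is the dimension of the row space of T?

2

Row reduce to echelon form.
Swap R1 ↔ R2
R3 ← R3 − (2)·R1: [0, 4, 8, -4, 8, 4]
R4 ← R4 − R1: [0, 1, 2, -1, 2, 1]
R3 ← R3 + (2)·R2: [0, 0, 0, 0, 0, 0]
R4 ← R4 + (1/2)·R2: [0, 0, 0, 0, 0, 0]
Echelon form has 2 nonzero rows, so rank(T) = 2.
The row space has dimension equal to the rank: 2.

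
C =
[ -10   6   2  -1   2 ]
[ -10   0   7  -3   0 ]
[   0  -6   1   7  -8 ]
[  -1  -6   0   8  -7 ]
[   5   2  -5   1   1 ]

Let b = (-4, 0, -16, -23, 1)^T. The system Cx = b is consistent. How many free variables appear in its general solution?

Row reduce the augmented matrix [C | b].
R2 ← R2 − R1: [0, -6, 5, -2, -2, 4]
R4 ← R4 − (1/10)·R1: [0, -33/5, -1/5, 81/10, -36/5, -113/5]
R5 ← R5 + (1/2)·R1: [0, 5, -4, 1/2, 2, -1]
R3 ← R3 − R2: [0, 0, -4, 9, -6, -20]
R4 ← R4 − (11/10)·R2: [0, 0, -57/10, 103/10, -5, -27]
R5 ← R5 + (5/6)·R2: [0, 0, 1/6, -7/6, 1/3, 7/3]
R4 ← R4 − (57/40)·R3: [0, 0, 0, -101/40, 71/20, 3/2]
R5 ← R5 + (1/24)·R3: [0, 0, 0, -19/24, 1/12, 3/2]
R5 ← R5 − (95/303)·R4: [0, 0, 0, 0, -104/101, 104/101]
The echelon form has 5 nonzero rows, and every pivot lies in the first 5 columns, so rank(C) = rank([C|b]) = 5.
The system is consistent.
Free variables = (unknowns) − (rank) = 5 − 5 = 0.

0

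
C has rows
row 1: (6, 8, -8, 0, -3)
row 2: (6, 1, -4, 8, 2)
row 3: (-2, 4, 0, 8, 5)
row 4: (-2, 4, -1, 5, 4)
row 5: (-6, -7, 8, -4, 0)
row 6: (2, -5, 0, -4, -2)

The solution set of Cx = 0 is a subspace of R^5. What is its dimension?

Row reduce to echelon form.
R2 ← R2 − R1: [0, -7, 4, 8, 5]
R3 ← R3 + (1/3)·R1: [0, 20/3, -8/3, 8, 4]
R4 ← R4 + (1/3)·R1: [0, 20/3, -11/3, 5, 3]
R5 ← R5 + R1: [0, 1, 0, -4, -3]
R6 ← R6 − (1/3)·R1: [0, -23/3, 8/3, -4, -1]
R3 ← R3 + (20/21)·R2: [0, 0, 8/7, 328/21, 184/21]
R4 ← R4 + (20/21)·R2: [0, 0, 1/7, 265/21, 163/21]
R5 ← R5 + (1/7)·R2: [0, 0, 4/7, -20/7, -16/7]
R6 ← R6 − (23/21)·R2: [0, 0, -12/7, -268/21, -136/21]
R4 ← R4 − (1/8)·R3: [0, 0, 0, 32/3, 20/3]
R5 ← R5 − (1/2)·R3: [0, 0, 0, -32/3, -20/3]
R6 ← R6 + (3/2)·R3: [0, 0, 0, 32/3, 20/3]
R5 ← R5 + R4: [0, 0, 0, 0, 0]
R6 ← R6 − R4: [0, 0, 0, 0, 0]
4 nonzero rows, so rank(C) = 4.
C has 5 columns; by rank–nullity, nullity = 5 − 4 = 1.

1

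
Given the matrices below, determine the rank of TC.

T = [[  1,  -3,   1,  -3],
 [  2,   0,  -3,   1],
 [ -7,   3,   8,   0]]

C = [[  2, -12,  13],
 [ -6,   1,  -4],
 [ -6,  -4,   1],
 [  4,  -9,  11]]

First compute TC:
[[  2,   8,  -7],
 [ 26, -21,  34],
 [-80,  55, -95]]
Now row reduce the product.
R2 ← R2 − (13)·R1: [0, -125, 125]
R3 ← R3 + (40)·R1: [0, 375, -375]
R3 ← R3 + (3)·R2: [0, 0, 0]
2 nonzero rows, so rank(TC) = 2.

2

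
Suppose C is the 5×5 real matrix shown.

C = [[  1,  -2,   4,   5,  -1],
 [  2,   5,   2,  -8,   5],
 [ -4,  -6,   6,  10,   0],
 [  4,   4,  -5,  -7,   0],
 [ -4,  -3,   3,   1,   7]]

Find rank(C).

4

Row reduce to echelon form.
R2 ← R2 − (2)·R1: [0, 9, -6, -18, 7]
R3 ← R3 + (4)·R1: [0, -14, 22, 30, -4]
R4 ← R4 − (4)·R1: [0, 12, -21, -27, 4]
R5 ← R5 + (4)·R1: [0, -11, 19, 21, 3]
R3 ← R3 + (14/9)·R2: [0, 0, 38/3, 2, 62/9]
R4 ← R4 − (4/3)·R2: [0, 0, -13, -3, -16/3]
R5 ← R5 + (11/9)·R2: [0, 0, 35/3, -1, 104/9]
R4 ← R4 + (39/38)·R3: [0, 0, 0, -18/19, 33/19]
R5 ← R5 − (35/38)·R3: [0, 0, 0, -54/19, 99/19]
R5 ← R5 − (3)·R4: [0, 0, 0, 0, 0]
Echelon form has 4 nonzero rows, so rank(C) = 4.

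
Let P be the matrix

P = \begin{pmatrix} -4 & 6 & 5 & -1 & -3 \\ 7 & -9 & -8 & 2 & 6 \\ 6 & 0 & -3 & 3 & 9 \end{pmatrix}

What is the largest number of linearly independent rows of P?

2

Row reduce to echelon form.
R2 ← R2 + (7/4)·R1: [0, 3/2, 3/4, 1/4, 3/4]
R3 ← R3 + (3/2)·R1: [0, 9, 9/2, 3/2, 9/2]
R3 ← R3 − (6)·R2: [0, 0, 0, 0, 0]
Echelon form has 2 nonzero rows, so rank(P) = 2.
The rank gives the maximum number of linearly independent rows: 2.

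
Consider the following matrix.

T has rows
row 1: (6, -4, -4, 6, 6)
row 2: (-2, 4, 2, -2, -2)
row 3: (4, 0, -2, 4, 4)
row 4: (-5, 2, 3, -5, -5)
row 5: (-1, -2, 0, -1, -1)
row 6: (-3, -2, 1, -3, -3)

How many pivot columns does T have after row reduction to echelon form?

2

Row reduce to echelon form.
R2 ← R2 + (1/3)·R1: [0, 8/3, 2/3, 0, 0]
R3 ← R3 − (2/3)·R1: [0, 8/3, 2/3, 0, 0]
R4 ← R4 + (5/6)·R1: [0, -4/3, -1/3, 0, 0]
R5 ← R5 + (1/6)·R1: [0, -8/3, -2/3, 0, 0]
R6 ← R6 + (1/2)·R1: [0, -4, -1, 0, 0]
R3 ← R3 − R2: [0, 0, 0, 0, 0]
R4 ← R4 + (1/2)·R2: [0, 0, 0, 0, 0]
R5 ← R5 + R2: [0, 0, 0, 0, 0]
R6 ← R6 + (3/2)·R2: [0, 0, 0, 0, 0]
Echelon form has 2 nonzero rows, so rank(T) = 2.
Each nonzero row contributes one pivot column: 2 pivot columns.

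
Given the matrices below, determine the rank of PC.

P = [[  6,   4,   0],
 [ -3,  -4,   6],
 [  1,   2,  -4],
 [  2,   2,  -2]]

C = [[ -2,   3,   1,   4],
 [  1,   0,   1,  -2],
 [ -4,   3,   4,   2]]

First compute PC:
[[ -8,  18,  10,  16],
 [-22,   9,  17,   8],
 [ 16,  -9, -13,  -8],
 [  6,   0,  -4,   0]]
Now row reduce the product.
R2 ← R2 − (11/4)·R1: [0, -81/2, -21/2, -36]
R3 ← R3 + (2)·R1: [0, 27, 7, 24]
R4 ← R4 + (3/4)·R1: [0, 27/2, 7/2, 12]
R3 ← R3 + (2/3)·R2: [0, 0, 0, 0]
R4 ← R4 + (1/3)·R2: [0, 0, 0, 0]
2 nonzero rows, so rank(PC) = 2.

2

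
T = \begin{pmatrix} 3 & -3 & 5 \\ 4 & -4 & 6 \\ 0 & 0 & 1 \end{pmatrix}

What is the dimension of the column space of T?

Row reduce to echelon form.
R2 ← R2 − (4/3)·R1: [0, 0, -2/3]
R3 ← R3 + (3/2)·R2: [0, 0, 0]
Echelon form has 2 nonzero rows, so rank(T) = 2.
The column space has dimension equal to the rank: 2.

2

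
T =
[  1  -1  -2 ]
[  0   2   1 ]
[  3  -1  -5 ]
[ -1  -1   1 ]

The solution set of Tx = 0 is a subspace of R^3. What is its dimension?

1

Row reduce to echelon form.
R3 ← R3 − (3)·R1: [0, 2, 1]
R4 ← R4 + R1: [0, -2, -1]
R3 ← R3 − R2: [0, 0, 0]
R4 ← R4 + R2: [0, 0, 0]
2 nonzero rows, so rank(T) = 2.
T has 3 columns; by rank–nullity, nullity = 3 − 2 = 1.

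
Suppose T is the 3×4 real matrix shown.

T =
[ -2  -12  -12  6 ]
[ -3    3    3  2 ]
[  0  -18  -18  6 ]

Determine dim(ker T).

Row reduce to echelon form.
R2 ← R2 − (3/2)·R1: [0, 21, 21, -7]
R3 ← R3 + (6/7)·R2: [0, 0, 0, 0]
2 nonzero rows, so rank(T) = 2.
T has 4 columns; by rank–nullity, nullity = 4 − 2 = 2.

2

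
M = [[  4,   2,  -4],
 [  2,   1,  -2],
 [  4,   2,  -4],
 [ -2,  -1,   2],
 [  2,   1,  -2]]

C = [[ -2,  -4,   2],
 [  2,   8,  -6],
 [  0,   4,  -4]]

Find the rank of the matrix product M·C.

First compute MC:
[[ -4, -16,  12],
 [ -2,  -8,   6],
 [ -4, -16,  12],
 [  2,   8,  -6],
 [ -2,  -8,   6]]
Now row reduce the product.
R2 ← R2 − (1/2)·R1: [0, 0, 0]
R3 ← R3 − R1: [0, 0, 0]
R4 ← R4 + (1/2)·R1: [0, 0, 0]
R5 ← R5 − (1/2)·R1: [0, 0, 0]
1 nonzero row, so rank(MC) = 1.

1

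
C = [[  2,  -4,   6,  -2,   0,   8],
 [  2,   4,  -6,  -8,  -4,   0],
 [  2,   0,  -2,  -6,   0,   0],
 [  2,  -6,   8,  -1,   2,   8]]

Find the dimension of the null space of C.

Row reduce to echelon form.
R2 ← R2 − R1: [0, 8, -12, -6, -4, -8]
R3 ← R3 − R1: [0, 4, -8, -4, 0, -8]
R4 ← R4 − R1: [0, -2, 2, 1, 2, 0]
R3 ← R3 − (1/2)·R2: [0, 0, -2, -1, 2, -4]
R4 ← R4 + (1/4)·R2: [0, 0, -1, -1/2, 1, -2]
R4 ← R4 − (1/2)·R3: [0, 0, 0, 0, 0, 0]
3 nonzero rows, so rank(C) = 3.
C has 6 columns; by rank–nullity, nullity = 6 − 3 = 3.

3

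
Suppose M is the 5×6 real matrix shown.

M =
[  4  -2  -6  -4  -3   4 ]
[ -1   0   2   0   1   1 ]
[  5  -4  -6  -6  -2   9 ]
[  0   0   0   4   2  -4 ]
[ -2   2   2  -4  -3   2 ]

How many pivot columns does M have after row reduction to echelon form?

Row reduce to echelon form.
R2 ← R2 + (1/4)·R1: [0, -1/2, 1/2, -1, 1/4, 2]
R3 ← R3 − (5/4)·R1: [0, -3/2, 3/2, -1, 7/4, 4]
R5 ← R5 + (1/2)·R1: [0, 1, -1, -6, -9/2, 4]
R3 ← R3 − (3)·R2: [0, 0, 0, 2, 1, -2]
R5 ← R5 + (2)·R2: [0, 0, 0, -8, -4, 8]
R4 ← R4 − (2)·R3: [0, 0, 0, 0, 0, 0]
R5 ← R5 + (4)·R3: [0, 0, 0, 0, 0, 0]
Echelon form has 3 nonzero rows, so rank(M) = 3.
Each nonzero row contributes one pivot column: 3 pivot columns.

3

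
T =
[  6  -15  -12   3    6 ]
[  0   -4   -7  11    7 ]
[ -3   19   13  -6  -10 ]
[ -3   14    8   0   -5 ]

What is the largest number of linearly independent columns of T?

3

Row reduce to echelon form.
R3 ← R3 + (1/2)·R1: [0, 23/2, 7, -9/2, -7]
R4 ← R4 + (1/2)·R1: [0, 13/2, 2, 3/2, -2]
R3 ← R3 + (23/8)·R2: [0, 0, -105/8, 217/8, 105/8]
R4 ← R4 + (13/8)·R2: [0, 0, -75/8, 155/8, 75/8]
R4 ← R4 − (5/7)·R3: [0, 0, 0, 0, 0]
Echelon form has 3 nonzero rows, so rank(T) = 3.
The rank gives the maximum number of linearly independent columns: 3.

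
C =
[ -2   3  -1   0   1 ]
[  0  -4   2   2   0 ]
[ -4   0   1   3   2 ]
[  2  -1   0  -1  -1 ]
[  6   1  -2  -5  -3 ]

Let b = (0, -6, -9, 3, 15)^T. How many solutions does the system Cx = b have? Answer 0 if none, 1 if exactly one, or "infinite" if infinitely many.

Row reduce the augmented matrix [C | b].
R3 ← R3 − (2)·R1: [0, -6, 3, 3, 0, -9]
R4 ← R4 + R1: [0, 2, -1, -1, 0, 3]
R5 ← R5 + (3)·R1: [0, 10, -5, -5, 0, 15]
R3 ← R3 − (3/2)·R2: [0, 0, 0, 0, 0, 0]
R4 ← R4 + (1/2)·R2: [0, 0, 0, 0, 0, 0]
R5 ← R5 + (5/2)·R2: [0, 0, 0, 0, 0, 0]
The echelon form has 2 nonzero rows, and every pivot lies in the first 5 columns, so rank(C) = rank([C|b]) = 2.
The system is consistent.
rank = 2 < 5 unknowns, so there are infinitely many solutions.

infinite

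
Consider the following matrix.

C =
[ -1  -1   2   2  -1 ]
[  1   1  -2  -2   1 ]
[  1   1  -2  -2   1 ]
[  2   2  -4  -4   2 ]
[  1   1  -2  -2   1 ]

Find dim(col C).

Row reduce to echelon form.
R2 ← R2 + R1: [0, 0, 0, 0, 0]
R3 ← R3 + R1: [0, 0, 0, 0, 0]
R4 ← R4 + (2)·R1: [0, 0, 0, 0, 0]
R5 ← R5 + R1: [0, 0, 0, 0, 0]
Echelon form has 1 nonzero row, so rank(C) = 1.
The column space has dimension equal to the rank: 1.

1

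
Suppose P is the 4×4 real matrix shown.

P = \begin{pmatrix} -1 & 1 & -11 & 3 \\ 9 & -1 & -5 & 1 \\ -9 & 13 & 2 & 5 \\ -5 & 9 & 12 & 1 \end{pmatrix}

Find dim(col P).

Row reduce to echelon form.
R2 ← R2 + (9)·R1: [0, 8, -104, 28]
R3 ← R3 − (9)·R1: [0, 4, 101, -22]
R4 ← R4 − (5)·R1: [0, 4, 67, -14]
R3 ← R3 − (1/2)·R2: [0, 0, 153, -36]
R4 ← R4 − (1/2)·R2: [0, 0, 119, -28]
R4 ← R4 − (7/9)·R3: [0, 0, 0, 0]
Echelon form has 3 nonzero rows, so rank(P) = 3.
The column space has dimension equal to the rank: 3.

3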